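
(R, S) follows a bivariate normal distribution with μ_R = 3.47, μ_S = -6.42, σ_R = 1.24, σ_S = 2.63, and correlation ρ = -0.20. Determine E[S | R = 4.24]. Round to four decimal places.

The regression of S on R has slope ρ·σ_S/σ_R and passes through (μ_R, μ_S).
E[S | R=4.24] = -6.42 + (-0.20)·(2.63/1.24)·(4.24 − (3.47)) = -6.42 + (-0.42419)·(0.77) = -6.7466.

-6.7466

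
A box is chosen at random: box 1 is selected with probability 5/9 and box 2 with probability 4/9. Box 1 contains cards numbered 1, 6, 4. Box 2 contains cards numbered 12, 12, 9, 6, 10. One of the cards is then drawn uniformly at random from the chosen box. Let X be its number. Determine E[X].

E[X | box 1] = (1+6+4)/3 = 11/3.
E[X | box 2] = (12+12+9+6+10)/5 = 49/5.
E[X] = (5/9)·(11/3) + (4/9)·(49/5) = 863/135.

863/135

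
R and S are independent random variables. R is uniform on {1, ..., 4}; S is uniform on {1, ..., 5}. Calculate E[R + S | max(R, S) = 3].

24/5

Outcomes with max(R, S) = 3: (1,3), (2,3), (3,1), (3,2), (3,3), each with probability 1/20.
E[R + S | max(R, S) = 3] = (4 + 5 + 4 + 5 + 6) / 5 = 24/5.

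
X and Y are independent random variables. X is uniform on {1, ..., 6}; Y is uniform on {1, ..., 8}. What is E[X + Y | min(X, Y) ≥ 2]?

9

P(min(X, Y) ≥ 2) = 35/48.
Summing (X+Y)·P(x,y) over outcomes with min(X, Y) ≥ 2 gives 105/16.
E[X + Y | min(X, Y) ≥ 2] = (105/16) / (35/48) = 9.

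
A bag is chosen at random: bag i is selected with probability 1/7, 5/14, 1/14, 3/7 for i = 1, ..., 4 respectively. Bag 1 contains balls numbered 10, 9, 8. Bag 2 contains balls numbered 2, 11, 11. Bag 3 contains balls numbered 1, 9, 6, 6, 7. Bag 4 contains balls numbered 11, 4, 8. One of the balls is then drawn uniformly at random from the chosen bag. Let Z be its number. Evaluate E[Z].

E[Z | bag 1] = (10+9+8)/3 = 9.
E[Z | bag 2] = (2+11+11)/3 = 8.
E[Z | bag 3] = (1+9+6+6+7)/5 = 29/5.
E[Z | bag 4] = (11+4+8)/3 = 23/3.
By the law of total expectation,
E[Z] = (1/7)·(9) + (5/14)·(8) + (1/14)·(29/5) + (3/7)·(23/3) = 549/70.

549/70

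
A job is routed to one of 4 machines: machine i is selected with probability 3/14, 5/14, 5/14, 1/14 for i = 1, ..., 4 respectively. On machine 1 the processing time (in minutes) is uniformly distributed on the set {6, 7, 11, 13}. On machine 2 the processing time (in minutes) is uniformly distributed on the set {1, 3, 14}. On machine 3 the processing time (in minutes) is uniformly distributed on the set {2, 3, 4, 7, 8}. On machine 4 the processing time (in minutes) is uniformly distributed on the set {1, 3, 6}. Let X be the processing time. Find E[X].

1021/168

E[X | machine 1] = (6+7+11+13)/4 = 37/4.
E[X | machine 2] = (1+3+14)/3 = 6.
E[X | machine 3] = (2+3+4+7+8)/5 = 24/5.
E[X | machine 4] = (1+3+6)/3 = 10/3.
By the law of total expectation,
E[X] = (3/14)·(37/4) + (5/14)·(6) + (5/14)·(24/5) + (1/14)·(10/3) = 1021/168.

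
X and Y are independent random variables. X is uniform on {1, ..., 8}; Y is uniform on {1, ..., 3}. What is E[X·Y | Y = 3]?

Outcomes with Y = 3: (1,3), (2,3), (3,3), (4,3), (5,3), (6,3), (7,3), (8,3), each with probability 1/24.
E[X·Y | Y = 3] = (3 + 6 + 9 + 12 + 15 + 18 + 21 + 24) / 8 = 27/2.

27/2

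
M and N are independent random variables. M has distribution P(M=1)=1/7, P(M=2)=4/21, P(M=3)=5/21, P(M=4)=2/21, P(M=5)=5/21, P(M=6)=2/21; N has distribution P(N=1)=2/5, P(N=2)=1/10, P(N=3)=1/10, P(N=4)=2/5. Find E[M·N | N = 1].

71/21

P(N = 1) = 2/5.
Summing MN·P(x,y) over outcomes with N = 1 gives 142/105.
E[M·N | N = 1] = (142/105) / (2/5) = 71/21.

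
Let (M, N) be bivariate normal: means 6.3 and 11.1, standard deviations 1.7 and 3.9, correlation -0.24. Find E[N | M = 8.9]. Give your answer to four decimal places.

9.6685

For a bivariate normal, E[N | M=x] = μ_N + ρ·(σ_N/σ_M)·(x − μ_M).
E[N | M=8.9] = 11.1 + (-0.24)·(3.9/1.7)·(8.9 − (6.3)) = 11.1 + (-0.55059)·(2.6) = 9.6685.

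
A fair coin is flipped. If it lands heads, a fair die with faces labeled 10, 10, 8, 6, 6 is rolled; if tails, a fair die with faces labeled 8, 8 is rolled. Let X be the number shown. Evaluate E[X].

E[X | heads] = (10+10+8+6+6)/5 = 8.
E[X | tails] = (8+8)/2 = 8.
By the law of total expectation,
E[X] = (1/2)·(8) + (1/2)·(8) = 8.

8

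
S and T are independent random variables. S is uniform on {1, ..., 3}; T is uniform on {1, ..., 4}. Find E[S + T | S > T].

4

P(S > T) = 1/4.
Summing (S+T)·P(x,y) over outcomes with S > T gives 1.
E[S + T | S > T] = (1) / (1/4) = 4.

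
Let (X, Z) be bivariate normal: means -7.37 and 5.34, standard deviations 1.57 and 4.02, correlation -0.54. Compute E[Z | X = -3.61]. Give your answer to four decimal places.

0.1411

E[Z | X=x] = μ_Z + ρ(σ_Z/σ_X)(x − μ_X) for jointly normal variables.
E[Z | X=-3.61] = 5.34 + (-0.54)·(4.02/1.57)·(-3.61 − (-7.37)) = 5.34 + (-1.38268)·(3.76) = 0.1411.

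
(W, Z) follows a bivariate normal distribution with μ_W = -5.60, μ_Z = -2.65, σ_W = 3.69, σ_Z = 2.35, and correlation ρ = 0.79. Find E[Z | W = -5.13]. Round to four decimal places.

E[Z | W=x] = μ_Z + ρ(σ_Z/σ_W)(x − μ_W) for jointly normal variables.
E[Z | W=-5.13] = -2.65 + (0.79)·(2.35/3.69)·(-5.13 − (-5.60)) = -2.65 + (0.50312)·(0.47) = -2.4135.

-2.4135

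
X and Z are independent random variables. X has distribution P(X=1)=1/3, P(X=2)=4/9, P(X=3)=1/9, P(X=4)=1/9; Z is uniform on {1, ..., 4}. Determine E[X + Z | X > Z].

P(X > Z) = 1/4.
Summing (X+Z)·P(x,y) over outcomes with X > Z gives 13/12.
E[X + Z | X > Z] = (13/12) / (1/4) = 13/3.

13/3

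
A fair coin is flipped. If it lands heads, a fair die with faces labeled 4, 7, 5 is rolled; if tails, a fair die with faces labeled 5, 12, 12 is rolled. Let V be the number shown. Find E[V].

15/2

E[V | heads] = (4+7+5)/3 = 16/3.
E[V | tails] = (5+12+12)/3 = 29/3.
By the law of total expectation,
E[V] = (1/2)·(16/3) + (1/2)·(29/3) = 15/2.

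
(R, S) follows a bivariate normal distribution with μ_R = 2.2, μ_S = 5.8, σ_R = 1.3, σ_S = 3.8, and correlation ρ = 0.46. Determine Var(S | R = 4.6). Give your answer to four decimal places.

Var(S | R=x) = (1 − ρ²)·σ_S².
Var(S | R=4.6) = (3.8)²·(1 − (0.46)²) = 14.44·0.7884 = 11.3845.

11.3845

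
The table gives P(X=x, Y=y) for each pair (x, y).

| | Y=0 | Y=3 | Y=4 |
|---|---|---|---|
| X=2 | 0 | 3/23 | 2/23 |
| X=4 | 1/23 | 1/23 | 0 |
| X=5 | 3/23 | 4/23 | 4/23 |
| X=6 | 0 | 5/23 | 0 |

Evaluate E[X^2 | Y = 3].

308/13

P(Y = 3) = 13/23.
Σ X^2·P over the event = 4·(3/23) + 16·(1/23) + 25·(4/23) + 36·(5/23) = 308/23.
E[X^2 | Y = 3] = (308/23) / (13/23) = 308/13.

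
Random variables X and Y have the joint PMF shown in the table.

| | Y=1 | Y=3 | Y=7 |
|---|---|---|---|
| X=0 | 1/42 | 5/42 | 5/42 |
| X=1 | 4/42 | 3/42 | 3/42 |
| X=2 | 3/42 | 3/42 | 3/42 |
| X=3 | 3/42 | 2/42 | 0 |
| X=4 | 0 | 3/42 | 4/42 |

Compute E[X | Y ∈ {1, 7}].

P(Y ∈ {1, 7}) = 13/21.
Σ X·P over the event = 0·(1/42) + 0·(5/42) + 1·(4/42) + 1·(3/42) + 2·(3/42) + 2·(3/42) + 3·(3/42) + 4·(4/42) = 22/21.
E[X | Y ∈ {1, 7}] = (22/21) / (13/21) = 22/13.

22/13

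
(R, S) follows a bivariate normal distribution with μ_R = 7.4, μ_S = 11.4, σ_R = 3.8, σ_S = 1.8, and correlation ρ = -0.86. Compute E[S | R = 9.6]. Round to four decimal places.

10.5038

The regression of S on R has slope ρ·σ_S/σ_R and passes through (μ_R, μ_S).
E[S | R=9.6] = 11.4 + (-0.86)·(1.8/3.8)·(9.6 − (7.4)) = 11.4 + (-0.40737)·(2.2) = 10.5038.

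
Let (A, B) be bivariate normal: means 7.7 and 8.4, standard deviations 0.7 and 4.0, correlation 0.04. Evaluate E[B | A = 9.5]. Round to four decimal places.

The regression of B on A has slope ρ·σ_B/σ_A and passes through (μ_A, μ_B).
E[B | A=9.5] = 8.4 + (0.04)·(4.0/0.7)·(9.5 − (7.7)) = 8.4 + (0.22857)·(1.8) = 8.8114.

8.8114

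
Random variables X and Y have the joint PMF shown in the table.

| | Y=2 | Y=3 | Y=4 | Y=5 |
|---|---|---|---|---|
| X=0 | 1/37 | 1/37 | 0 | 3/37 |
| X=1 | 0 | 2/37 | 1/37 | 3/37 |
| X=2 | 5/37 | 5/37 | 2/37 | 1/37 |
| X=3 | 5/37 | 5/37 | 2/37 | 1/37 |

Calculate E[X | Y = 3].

P(Y = 3) = 13/37.
Σ X·P over the event = 0·(1/37) + 1·(2/37) + 2·(5/37) + 3·(5/37) = 27/37.
E[X | Y = 3] = (27/37) / (13/37) = 27/13.

27/13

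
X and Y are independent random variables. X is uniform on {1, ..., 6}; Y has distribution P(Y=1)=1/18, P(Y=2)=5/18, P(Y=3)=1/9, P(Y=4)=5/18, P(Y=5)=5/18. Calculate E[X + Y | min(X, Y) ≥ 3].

P(min(X, Y) ≥ 3) = 4/9.
Summing (X+Y)·P(x,y) over outcomes with min(X, Y) ≥ 3 gives 35/9.
E[X + Y | min(X, Y) ≥ 3] = (35/9) / (4/9) = 35/4.

35/4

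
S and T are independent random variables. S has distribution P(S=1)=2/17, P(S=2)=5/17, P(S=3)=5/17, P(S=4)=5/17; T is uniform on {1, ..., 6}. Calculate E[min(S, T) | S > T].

5/3

P(S > T) = 5/17.
Summing min(S,T)·P(x,y) over outcomes with S > T gives 25/51.
E[min(S, T) | S > T] = (25/51) / (5/17) = 5/3.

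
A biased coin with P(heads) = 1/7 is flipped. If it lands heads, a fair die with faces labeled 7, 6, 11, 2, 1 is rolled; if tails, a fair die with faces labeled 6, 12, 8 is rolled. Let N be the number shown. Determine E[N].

E[N | heads] = (7+6+11+2+1)/5 = 27/5.
E[N | tails] = (6+12+8)/3 = 26/3.
By the law of total expectation,
E[N] = (1/7)·(27/5) + (6/7)·(26/3) = 41/5.

41/5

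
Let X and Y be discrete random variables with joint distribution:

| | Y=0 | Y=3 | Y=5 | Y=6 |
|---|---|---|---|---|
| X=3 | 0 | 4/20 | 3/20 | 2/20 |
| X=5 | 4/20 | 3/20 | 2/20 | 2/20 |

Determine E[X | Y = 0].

P(Y = 0) = 1/5.
Summing X·P(X=x,Y=y) over the conditioning event gives 1.
E[X | Y = 0] = (1) / (1/5) = 5.

5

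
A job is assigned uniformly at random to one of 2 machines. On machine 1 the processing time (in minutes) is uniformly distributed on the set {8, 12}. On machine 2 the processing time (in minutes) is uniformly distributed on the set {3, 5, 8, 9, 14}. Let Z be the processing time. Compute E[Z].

E[Z | machine 1] = (8+12)/2 = 10.
E[Z | machine 2] = (3+5+8+9+14)/5 = 39/5.
E[Z] = (1/2)·(10) + (1/2)·(39/5) = 89/10.

89/10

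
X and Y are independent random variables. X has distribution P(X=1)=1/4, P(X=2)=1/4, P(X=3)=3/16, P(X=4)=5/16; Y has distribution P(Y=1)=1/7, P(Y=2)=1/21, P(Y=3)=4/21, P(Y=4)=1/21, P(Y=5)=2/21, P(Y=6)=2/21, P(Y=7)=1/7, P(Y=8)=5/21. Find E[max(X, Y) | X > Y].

55/16

P(X > Y) = 4/21.
Summing max(X,Y)·P(x,y) over outcomes with X > Y gives 55/84.
E[max(X, Y) | X > Y] = (55/84) / (4/21) = 55/16.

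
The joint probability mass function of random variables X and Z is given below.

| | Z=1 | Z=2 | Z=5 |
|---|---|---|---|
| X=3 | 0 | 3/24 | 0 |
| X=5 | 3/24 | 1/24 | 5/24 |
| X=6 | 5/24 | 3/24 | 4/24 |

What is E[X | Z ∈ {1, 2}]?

P(Z ∈ {1, 2}) = 5/8.
Σ X·P over the event = 3·(3/24) + 5·(3/24) + 5·(1/24) + 6·(5/24) + 6·(3/24) = 77/24.
E[X | Z ∈ {1, 2}] = (77/24) / (5/8) = 77/15.

77/15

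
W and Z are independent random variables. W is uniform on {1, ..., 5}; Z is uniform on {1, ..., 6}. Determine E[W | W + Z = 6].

P(W + Z = 6) = 1/6.
Summing W·P(x,y) over outcomes with W + Z = 6 gives 1/2.
E[W | W + Z = 6] = (1/2) / (1/6) = 3.

3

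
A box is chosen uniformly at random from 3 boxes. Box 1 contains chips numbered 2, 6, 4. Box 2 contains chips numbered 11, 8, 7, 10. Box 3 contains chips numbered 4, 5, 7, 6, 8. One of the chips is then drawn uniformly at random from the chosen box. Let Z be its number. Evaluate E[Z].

E[Z | box 1] = (2+6+4)/3 = 4.
E[Z | box 2] = (11+8+7+10)/4 = 9.
E[Z | box 3] = (4+5+7+6+8)/5 = 6.
E[Z] = (1/3)·(4) + (1/3)·(9) + (1/3)·(6) = 19/3.

19/3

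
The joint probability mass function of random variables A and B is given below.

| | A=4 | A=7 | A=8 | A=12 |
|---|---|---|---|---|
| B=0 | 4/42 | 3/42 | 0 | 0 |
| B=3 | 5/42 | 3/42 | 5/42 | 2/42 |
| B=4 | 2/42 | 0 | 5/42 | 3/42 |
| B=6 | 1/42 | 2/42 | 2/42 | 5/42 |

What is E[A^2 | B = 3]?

P(B = 3) = 5/14.
Σ A^2·P over the event = 16·(5/42) + 49·(3/42) + 64·(5/42) + 144·(2/42) = 835/42.
E[A^2 | B = 3] = (835/42) / (5/14) = 167/3.

167/3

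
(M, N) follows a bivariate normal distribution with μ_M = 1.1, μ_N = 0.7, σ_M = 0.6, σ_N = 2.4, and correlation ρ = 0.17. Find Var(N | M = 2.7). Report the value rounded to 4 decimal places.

5.5935

Var(N | M=x) = (1 − ρ²)·σ_N².
Var(N | M=2.7) = (2.4)²·(1 − (0.17)²) = 5.76·0.9711 = 5.5935.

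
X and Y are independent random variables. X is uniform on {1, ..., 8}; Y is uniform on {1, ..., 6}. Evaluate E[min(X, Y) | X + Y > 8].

4

P(X + Y > 8) = 7/16.
Summing min(X,Y)·P(x,y) over outcomes with X + Y > 8 gives 7/4.
E[min(X, Y) | X + Y > 8] = (7/4) / (7/16) = 4.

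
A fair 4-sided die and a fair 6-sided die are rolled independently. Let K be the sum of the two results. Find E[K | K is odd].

P(K is odd) = 1/2.
Σ over the event: 3·1/12 + 5·1/6 + 7·1/6 + 9·1/12 = 3.
E[K | K is odd] = (3) / (1/2) = 6.

6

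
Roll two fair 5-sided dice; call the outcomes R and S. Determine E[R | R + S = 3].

3/2

Outcomes with R + S = 3: (1,2), (2,1), each with probability 1/25.
E[R | R + S = 3] = (1 + 2) / 2 = 3/2.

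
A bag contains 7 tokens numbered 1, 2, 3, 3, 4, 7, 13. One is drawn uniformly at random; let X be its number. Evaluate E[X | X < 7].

13/5

P(X < 7) = 5/7.
Σ over the event: 1·1/7 + 2·1/7 + 3·2/7 + 4·1/7 = 13/7.
E[X | X < 7] = (13/7) / (5/7) = 13/5.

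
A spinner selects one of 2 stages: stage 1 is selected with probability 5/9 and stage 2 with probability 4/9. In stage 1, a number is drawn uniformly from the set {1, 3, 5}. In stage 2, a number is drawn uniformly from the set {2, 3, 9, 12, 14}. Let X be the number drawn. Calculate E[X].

E[X | stage 1] = (1+3+5)/3 = 3.
E[X | stage 2] = (2+3+9+12+14)/5 = 8.
E[X] = (5/9)·(3) + (4/9)·(8) = 47/9.

47/9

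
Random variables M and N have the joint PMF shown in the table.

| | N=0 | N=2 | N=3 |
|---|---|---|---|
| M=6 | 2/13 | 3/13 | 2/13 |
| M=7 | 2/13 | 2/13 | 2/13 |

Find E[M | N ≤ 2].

P(N ≤ 2) = 9/13.
Σ M·P over the event = 6·(2/13) + 6·(3/13) + 7·(2/13) + 7·(2/13) = 58/13.
E[M | N ≤ 2] = (58/13) / (9/13) = 58/9.

58/9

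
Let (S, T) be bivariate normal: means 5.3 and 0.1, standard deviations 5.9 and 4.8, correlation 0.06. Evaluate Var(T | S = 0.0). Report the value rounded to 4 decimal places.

For a bivariate normal, Var(T | S=x) = σ_T²(1 − ρ²).
Var(T | S=0.0) = (4.8)²·(1 − (0.06)²) = 23.04·0.9964 = 22.9571.

22.9571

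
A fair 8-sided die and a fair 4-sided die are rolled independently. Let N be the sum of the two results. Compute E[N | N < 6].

P(N < 6) = 5/16.
Σ over the event: 2·1/32 + 3·1/16 + 4·3/32 + 5·1/8 = 5/4.
E[N | N < 6] = (5/4) / (5/16) = 4.

4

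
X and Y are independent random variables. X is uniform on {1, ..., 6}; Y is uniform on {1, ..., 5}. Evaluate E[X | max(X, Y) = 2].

P(max(X, Y) = 2) = 1/10.
Summing X·P(x,y) over outcomes with max(X, Y) = 2 gives 1/6.
E[X | max(X, Y) = 2] = (1/6) / (1/10) = 5/3.

5/3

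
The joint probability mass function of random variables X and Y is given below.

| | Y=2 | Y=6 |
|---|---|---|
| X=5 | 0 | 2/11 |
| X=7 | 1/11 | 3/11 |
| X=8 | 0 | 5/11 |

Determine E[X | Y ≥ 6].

71/10

P(Y ≥ 6) = 10/11.
Σ X·P over the event = 5·(2/11) + 7·(3/11) + 8·(5/11) = 71/11.
E[X | Y ≥ 6] = (71/11) / (10/11) = 71/10.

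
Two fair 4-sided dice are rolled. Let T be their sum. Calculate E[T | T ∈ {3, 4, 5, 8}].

P(T ∈ {3, 4, 5, 8}) = 5/8.
Σ over the event: 3·1/8 + 4·3/16 + 5·1/4 + 8·1/16 = 23/8.
E[T | T ∈ {3, 4, 5, 8}] = (23/8) / (5/8) = 23/5.

23/5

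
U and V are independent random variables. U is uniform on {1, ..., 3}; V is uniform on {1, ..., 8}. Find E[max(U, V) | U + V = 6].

Outcomes with U + V = 6: (1,5), (2,4), (3,3), each with probability 1/24.
E[max(U, V) | U + V = 6] = (5 + 4 + 3) / 3 = 4.

4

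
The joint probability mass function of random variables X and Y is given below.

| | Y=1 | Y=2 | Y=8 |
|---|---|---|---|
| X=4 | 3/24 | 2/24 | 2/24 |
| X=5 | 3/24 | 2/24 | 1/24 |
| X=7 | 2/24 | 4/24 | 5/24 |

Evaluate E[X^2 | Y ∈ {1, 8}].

523/16

P(Y ∈ {1, 8}) = 2/3.
Summing X^2·P(X=x,Y=y) over the conditioning event gives 523/24.
E[X^2 | Y ∈ {1, 8}] = (523/24) / (2/3) = 523/16.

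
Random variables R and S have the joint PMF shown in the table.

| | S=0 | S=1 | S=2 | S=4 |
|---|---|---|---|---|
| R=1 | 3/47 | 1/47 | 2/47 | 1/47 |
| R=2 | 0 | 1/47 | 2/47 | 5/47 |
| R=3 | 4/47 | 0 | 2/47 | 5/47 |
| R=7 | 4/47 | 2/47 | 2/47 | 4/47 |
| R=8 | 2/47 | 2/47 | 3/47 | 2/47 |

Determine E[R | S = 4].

P(S = 4) = 17/47.
Σ R·P over the event = 1·(1/47) + 2·(5/47) + 3·(5/47) + 7·(4/47) + 8·(2/47) = 70/47.
E[R | S = 4] = (70/47) / (17/47) = 70/17.

70/17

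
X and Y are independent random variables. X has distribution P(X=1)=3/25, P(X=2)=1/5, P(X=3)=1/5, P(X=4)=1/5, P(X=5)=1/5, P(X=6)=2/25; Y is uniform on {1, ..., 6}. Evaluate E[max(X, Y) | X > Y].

P(X > Y) = 2/5.
Summing max(X,Y)·P(x,y) over outcomes with X > Y gives 26/15.
E[max(X, Y) | X > Y] = (26/15) / (2/5) = 13/3.

13/3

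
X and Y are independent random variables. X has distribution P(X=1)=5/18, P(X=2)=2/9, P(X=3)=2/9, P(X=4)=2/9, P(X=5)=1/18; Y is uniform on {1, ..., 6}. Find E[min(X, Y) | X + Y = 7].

13/6

P(X + Y = 7) = 1/6.
Summing min(X,Y)·P(x,y) over outcomes with X + Y = 7 gives 13/36.
E[min(X, Y) | X + Y = 7] = (13/36) / (1/6) = 13/6.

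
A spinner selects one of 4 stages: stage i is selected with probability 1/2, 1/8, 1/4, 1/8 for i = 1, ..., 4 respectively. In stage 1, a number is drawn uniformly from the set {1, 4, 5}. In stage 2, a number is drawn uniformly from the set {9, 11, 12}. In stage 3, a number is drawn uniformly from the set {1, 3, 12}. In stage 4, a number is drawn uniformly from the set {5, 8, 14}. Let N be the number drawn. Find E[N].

E[N | stage 1] = (1+4+5)/3 = 10/3.
E[N | stage 2] = (9+11+12)/3 = 32/3.
E[N | stage 3] = (1+3+12)/3 = 16/3.
E[N | stage 4] = (5+8+14)/3 = 9.
By the law of total expectation,
E[N] = (1/2)·(10/3) + (1/8)·(32/3) + (1/4)·(16/3) + (1/8)·(9) = 131/24.

131/24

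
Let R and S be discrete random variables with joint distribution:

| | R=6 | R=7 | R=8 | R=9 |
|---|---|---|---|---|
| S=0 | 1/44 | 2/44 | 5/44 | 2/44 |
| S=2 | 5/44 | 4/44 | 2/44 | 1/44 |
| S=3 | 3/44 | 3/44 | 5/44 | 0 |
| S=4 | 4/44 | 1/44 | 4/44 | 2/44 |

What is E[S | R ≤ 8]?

7/3

P(R ≤ 8) = 39/44.
Summing S·P(R=x,S=y) over the conditioning event gives 91/44.
E[S | R ≤ 8] = (91/44) / (39/44) = 7/3.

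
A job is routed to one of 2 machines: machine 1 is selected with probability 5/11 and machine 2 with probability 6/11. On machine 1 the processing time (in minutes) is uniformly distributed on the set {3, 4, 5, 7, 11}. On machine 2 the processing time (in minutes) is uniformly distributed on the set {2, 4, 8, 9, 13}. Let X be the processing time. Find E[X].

E[X | machine 1] = (3+4+5+7+11)/5 = 6.
E[X | machine 2] = (2+4+8+9+13)/5 = 36/5.
By the law of total expectation,
E[X] = (5/11)·(6) + (6/11)·(36/5) = 366/55.

366/55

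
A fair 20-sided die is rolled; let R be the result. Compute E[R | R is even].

11

Given R is even, R is equally likely to be any of {2, 4, 6, 8, 10, 12, 14, 16, 18, 20}.
E[R | R is even] = (2 + 4 + 6 + 8 + 10 + 12 + 14 + 16 + 18 + 20) / 10 = 11.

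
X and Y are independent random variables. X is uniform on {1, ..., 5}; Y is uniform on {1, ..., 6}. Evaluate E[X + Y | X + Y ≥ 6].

31/4

P(X + Y ≥ 6) = 2/3.
Summing (X+Y)·P(x,y) over outcomes with X + Y ≥ 6 gives 31/6.
E[X + Y | X + Y ≥ 6] = (31/6) / (2/3) = 31/4.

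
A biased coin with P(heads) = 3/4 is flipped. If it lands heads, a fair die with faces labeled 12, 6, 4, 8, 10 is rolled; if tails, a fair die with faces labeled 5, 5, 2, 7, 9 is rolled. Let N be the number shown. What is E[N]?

37/5

E[N | heads] = (12+6+4+8+10)/5 = 8.
E[N | tails] = (5+5+2+7+9)/5 = 28/5.
By the law of total expectation,
E[N] = (3/4)·(8) + (1/4)·(28/5) = 37/5.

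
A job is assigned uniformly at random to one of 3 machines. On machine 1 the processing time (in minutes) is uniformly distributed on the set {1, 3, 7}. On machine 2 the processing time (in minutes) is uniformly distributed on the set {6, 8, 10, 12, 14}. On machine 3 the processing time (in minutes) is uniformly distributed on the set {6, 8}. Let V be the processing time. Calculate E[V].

E[V | machine 1] = (1+3+7)/3 = 11/3.
E[V | machine 2] = (6+8+10+12+14)/5 = 10.
E[V | machine 3] = (6+8)/2 = 7.
E[V] = (1/3)·(11/3) + (1/3)·(10) + (1/3)·(7) = 62/9.

62/9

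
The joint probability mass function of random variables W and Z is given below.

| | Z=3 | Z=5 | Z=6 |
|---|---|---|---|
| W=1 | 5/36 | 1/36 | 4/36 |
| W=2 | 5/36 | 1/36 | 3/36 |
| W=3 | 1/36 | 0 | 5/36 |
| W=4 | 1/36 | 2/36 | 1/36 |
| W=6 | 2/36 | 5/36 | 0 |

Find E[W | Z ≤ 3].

17/7

P(Z ≤ 3) = 7/18.
Σ W·P over the event = 1·(5/36) + 2·(5/36) + 3·(1/36) + 4·(1/36) + 6·(2/36) = 17/18.
E[W | Z ≤ 3] = (17/18) / (7/18) = 17/7.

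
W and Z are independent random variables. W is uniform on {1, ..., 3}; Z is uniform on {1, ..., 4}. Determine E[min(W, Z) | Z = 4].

Outcomes with Z = 4: (1,4), (2,4), (3,4), each with probability 1/12.
E[min(W, Z) | Z = 4] = (1 + 2 + 3) / 3 = 2.

2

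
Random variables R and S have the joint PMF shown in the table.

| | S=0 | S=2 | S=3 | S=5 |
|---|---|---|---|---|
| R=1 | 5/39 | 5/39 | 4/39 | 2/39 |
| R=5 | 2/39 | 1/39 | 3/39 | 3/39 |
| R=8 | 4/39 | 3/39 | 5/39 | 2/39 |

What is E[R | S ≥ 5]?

33/7

P(S ≥ 5) = 7/39.
Σ R·P over the event = 1·(2/39) + 5·(3/39) + 8·(2/39) = 11/13.
E[R | S ≥ 5] = (11/13) / (7/39) = 33/7.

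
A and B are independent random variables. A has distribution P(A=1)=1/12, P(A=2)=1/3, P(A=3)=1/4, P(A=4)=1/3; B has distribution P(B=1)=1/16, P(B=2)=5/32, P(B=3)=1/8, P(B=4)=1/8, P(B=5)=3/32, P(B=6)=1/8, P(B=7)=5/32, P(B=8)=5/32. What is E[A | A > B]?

P(A > B) = 73/384.
Summing A·P(x,y) over outcomes with A > B gives 85/128.
E[A | A > B] = (85/128) / (73/384) = 255/73.

255/73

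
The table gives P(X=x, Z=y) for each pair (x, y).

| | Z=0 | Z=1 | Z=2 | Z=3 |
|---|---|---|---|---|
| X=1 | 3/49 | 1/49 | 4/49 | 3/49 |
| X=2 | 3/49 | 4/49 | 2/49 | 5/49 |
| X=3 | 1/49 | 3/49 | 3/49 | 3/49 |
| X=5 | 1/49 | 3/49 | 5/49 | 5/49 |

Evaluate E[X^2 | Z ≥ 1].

P(Z ≥ 1) = 41/49.
Summing X^2·P(X=x,Z=y) over the conditioning event gives 458/49.
E[X^2 | Z ≥ 1] = (458/49) / (41/49) = 458/41.

458/41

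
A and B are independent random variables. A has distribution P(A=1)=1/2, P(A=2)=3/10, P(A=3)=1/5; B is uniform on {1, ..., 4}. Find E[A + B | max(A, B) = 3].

65/14

P(max(A, B) = 3) = 7/20.
Summing (A+B)·P(x,y) over outcomes with max(A, B) = 3 gives 13/8.
E[A + B | max(A, B) = 3] = (13/8) / (7/20) = 65/14.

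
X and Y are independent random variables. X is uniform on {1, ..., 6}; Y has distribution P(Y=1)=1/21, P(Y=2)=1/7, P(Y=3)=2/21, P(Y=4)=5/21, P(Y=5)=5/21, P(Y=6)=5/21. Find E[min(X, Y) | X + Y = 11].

5

P(X + Y = 11) = 5/63.
Summing min(X,Y)·P(x,y) over outcomes with X + Y = 11 gives 25/63.
E[min(X, Y) | X + Y = 11] = (25/63) / (5/63) = 5.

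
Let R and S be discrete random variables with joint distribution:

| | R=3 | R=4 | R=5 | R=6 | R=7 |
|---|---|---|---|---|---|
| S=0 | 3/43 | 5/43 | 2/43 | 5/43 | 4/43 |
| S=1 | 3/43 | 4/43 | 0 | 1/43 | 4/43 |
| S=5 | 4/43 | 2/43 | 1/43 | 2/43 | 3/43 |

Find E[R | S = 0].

P(S = 0) = 19/43.
Σ R·P over the event = 3·(3/43) + 4·(5/43) + 5·(2/43) + 6·(5/43) + 7·(4/43) = 97/43.
E[R | S = 0] = (97/43) / (19/43) = 97/19.

97/19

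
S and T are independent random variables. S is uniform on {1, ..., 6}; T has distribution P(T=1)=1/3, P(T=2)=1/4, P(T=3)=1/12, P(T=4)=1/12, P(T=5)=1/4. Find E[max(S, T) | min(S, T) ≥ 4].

21/4

P(min(S, T) ≥ 4) = 1/6.
Summing max(S,T)·P(x,y) over outcomes with min(S, T) ≥ 4 gives 7/8.
E[max(S, T) | min(S, T) ≥ 4] = (7/8) / (1/6) = 21/4.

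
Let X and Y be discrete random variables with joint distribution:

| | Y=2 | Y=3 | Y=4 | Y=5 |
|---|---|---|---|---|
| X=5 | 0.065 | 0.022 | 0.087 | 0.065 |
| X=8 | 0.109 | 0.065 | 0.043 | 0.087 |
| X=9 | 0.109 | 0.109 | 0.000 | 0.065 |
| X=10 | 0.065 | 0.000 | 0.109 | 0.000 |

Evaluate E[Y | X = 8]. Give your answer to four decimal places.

P(X = 8) = 0.304.
Σ Y·P over the event = 2·(0.109) + 3·(0.065) + 4·(0.043) + 5·(0.087) = 1.020.
E[Y | X = 8] = (1.020) / (0.304) = 3.3553.

3.3553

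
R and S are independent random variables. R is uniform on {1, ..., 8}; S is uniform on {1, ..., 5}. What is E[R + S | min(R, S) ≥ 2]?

P(min(R, S) ≥ 2) = 7/10.
Summing (R+S)·P(x,y) over outcomes with min(R, S) ≥ 2 gives 119/20.
E[R + S | min(R, S) ≥ 2] = (119/20) / (7/10) = 17/2.

17/2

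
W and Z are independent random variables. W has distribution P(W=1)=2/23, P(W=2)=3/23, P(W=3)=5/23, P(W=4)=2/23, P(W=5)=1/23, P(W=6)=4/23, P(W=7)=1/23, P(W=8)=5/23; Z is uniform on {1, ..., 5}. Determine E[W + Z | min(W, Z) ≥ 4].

P(min(W, Z) ≥ 4) = 26/115.
Summing (W+Z)·P(x,y) over outcomes with min(W, Z) ≥ 4 gives 57/23.
E[W + Z | min(W, Z) ≥ 4] = (57/23) / (26/115) = 285/26.

285/26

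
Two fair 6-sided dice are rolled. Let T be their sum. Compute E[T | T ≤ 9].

P(T ≤ 9) = 5/6.
Σ over the event: 2·1/36 + 3·1/18 + 4·1/12 + 5·1/9 + 6·5/36 + 7·1/6 + 8·5/36 + 9·1/9 = 47/9.
E[T | T ≤ 9] = (47/9) / (5/6) = 94/15.

94/15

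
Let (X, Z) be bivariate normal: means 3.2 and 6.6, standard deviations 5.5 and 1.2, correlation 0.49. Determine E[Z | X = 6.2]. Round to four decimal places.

6.9207

The regression of Z on X has slope ρ·σ_Z/σ_X and passes through (μ_X, μ_Z).
E[Z | X=6.2] = 6.6 + (0.49)·(1.2/5.5)·(6.2 − (3.2)) = 6.6 + (0.10691)·(3) = 6.9207.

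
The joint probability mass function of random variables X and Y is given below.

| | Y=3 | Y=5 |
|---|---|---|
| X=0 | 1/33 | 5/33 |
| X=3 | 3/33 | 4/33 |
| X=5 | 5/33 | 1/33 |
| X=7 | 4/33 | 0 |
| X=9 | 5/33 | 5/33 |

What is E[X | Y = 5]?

P(Y = 5) = 5/11.
Σ X·P over the event = 0·(5/33) + 3·(4/33) + 5·(1/33) + 9·(5/33) = 62/33.
E[X | Y = 5] = (62/33) / (5/11) = 62/15.

62/15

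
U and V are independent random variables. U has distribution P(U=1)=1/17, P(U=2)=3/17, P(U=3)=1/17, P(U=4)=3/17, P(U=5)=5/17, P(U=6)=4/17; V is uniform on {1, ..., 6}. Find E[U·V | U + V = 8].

111/8

P(U + V = 8) = 8/51.
Summing UV·P(x,y) over outcomes with U + V = 8 gives 37/17.
E[U·V | U + V = 8] = (37/17) / (8/51) = 111/8.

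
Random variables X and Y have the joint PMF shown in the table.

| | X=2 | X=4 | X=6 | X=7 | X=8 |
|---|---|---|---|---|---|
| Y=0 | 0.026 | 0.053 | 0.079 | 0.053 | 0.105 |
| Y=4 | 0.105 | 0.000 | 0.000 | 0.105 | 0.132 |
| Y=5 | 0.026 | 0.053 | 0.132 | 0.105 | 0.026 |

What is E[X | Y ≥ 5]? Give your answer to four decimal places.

5.8450

P(Y ≥ 5) = 0.342.
Summing X·P(X=x,Y=y) over the conditioning event gives 1.999.
E[X | Y ≥ 5] = (1.999) / (0.342) = 5.8450.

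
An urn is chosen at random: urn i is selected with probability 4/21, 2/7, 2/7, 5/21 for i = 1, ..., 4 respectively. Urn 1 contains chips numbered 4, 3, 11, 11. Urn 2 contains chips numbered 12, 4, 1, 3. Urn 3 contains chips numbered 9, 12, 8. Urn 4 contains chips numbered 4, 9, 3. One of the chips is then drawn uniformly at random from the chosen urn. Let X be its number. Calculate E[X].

E[X | urn 1] = (4+3+11+11)/4 = 29/4.
E[X | urn 2] = (12+4+1+3)/4 = 5.
E[X | urn 3] = (9+12+8)/3 = 29/3.
E[X | urn 4] = (4+9+3)/3 = 16/3.
By the law of total expectation,
E[X] = (4/21)·(29/4) + (2/7)·(5) + (2/7)·(29/3) + (5/21)·(16/3) = 431/63.

431/63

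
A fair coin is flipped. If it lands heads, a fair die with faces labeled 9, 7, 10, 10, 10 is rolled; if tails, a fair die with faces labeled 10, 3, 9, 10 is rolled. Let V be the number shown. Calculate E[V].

43/5

E[V | heads] = (9+7+10+10+10)/5 = 46/5.
E[V | tails] = (10+3+9+10)/4 = 8.
By the law of total expectation,
E[V] = (1/2)·(46/5) + (1/2)·(8) = 43/5.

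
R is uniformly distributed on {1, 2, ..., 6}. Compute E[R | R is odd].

Given R is odd, R is equally likely to be any of {1, 3, 5}.
E[R | R is odd] = (1 + 3 + 5) / 3 = 3.

3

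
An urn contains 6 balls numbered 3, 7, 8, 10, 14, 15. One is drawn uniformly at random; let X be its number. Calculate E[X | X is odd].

25/3

P(X is odd) = 1/2.
Σ over the event: 3·1/6 + 7·1/6 + 15·1/6 = 25/6.
E[X | X is odd] = (25/6) / (1/2) = 25/3.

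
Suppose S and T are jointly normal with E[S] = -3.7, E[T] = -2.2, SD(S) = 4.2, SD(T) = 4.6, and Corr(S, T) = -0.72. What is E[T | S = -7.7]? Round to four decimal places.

0.9543

The regression of T on S has slope ρ·σ_T/σ_S and passes through (μ_S, μ_T).
E[T | S=-7.7] = -2.2 + (-0.72)·(4.6/4.2)·(-7.7 − (-3.7)) = -2.2 + (-0.78857)·(-4) = 0.9543.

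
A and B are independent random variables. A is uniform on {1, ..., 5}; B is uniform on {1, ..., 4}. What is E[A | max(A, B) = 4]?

P(max(A, B) = 4) = 7/20.
Summing A·P(x,y) over outcomes with max(A, B) = 4 gives 11/10.
E[A | max(A, B) = 4] = (11/10) / (7/20) = 22/7.

22/7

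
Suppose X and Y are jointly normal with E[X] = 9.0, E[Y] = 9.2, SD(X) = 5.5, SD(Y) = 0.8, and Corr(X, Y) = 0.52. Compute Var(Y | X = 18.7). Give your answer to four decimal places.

0.4669

For a bivariate normal, Var(Y | X=x) = σ_Y²(1 − ρ²).
Var(Y | X=18.7) = (0.8)²·(1 − (0.52)²) = 0.64·0.7296 = 0.4669.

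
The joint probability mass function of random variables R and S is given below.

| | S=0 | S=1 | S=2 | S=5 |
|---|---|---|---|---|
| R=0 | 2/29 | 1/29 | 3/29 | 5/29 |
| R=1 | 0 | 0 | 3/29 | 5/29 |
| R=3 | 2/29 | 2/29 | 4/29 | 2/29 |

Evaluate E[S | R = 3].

2

P(R = 3) = 10/29.
Σ S·P over the event = 0·(2/29) + 1·(2/29) + 2·(4/29) + 5·(2/29) = 20/29.
E[S | R = 3] = (20/29) / (10/29) = 2.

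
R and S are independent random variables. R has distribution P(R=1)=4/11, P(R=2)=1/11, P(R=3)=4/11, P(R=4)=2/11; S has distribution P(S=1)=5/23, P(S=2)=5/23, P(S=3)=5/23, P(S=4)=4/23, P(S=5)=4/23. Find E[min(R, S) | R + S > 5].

P(R + S > 5) = 112/253.
Summing min(R,S)·P(x,y) over outcomes with R + S > 5 gives 302/253.
E[min(R, S) | R + S > 5] = (302/253) / (112/253) = 151/56.

151/56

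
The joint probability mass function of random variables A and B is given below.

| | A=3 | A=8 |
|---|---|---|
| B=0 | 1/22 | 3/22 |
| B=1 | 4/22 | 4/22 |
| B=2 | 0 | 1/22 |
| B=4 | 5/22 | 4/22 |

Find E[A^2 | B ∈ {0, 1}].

493/12

P(B ∈ {0, 1}) = 6/11.
Σ A^2·P over the event = 9·(1/22) + 9·(4/22) + 64·(3/22) + 64·(4/22) = 493/22.
E[A^2 | B ∈ {0, 1}] = (493/22) / (6/11) = 493/12.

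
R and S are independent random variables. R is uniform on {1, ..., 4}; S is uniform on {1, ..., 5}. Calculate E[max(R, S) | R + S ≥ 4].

P(R + S ≥ 4) = 17/20.
Summing max(R,S)·P(x,y) over outcomes with R + S ≥ 4 gives 13/4.
E[max(R, S) | R + S ≥ 4] = (13/4) / (17/20) = 65/17.

65/17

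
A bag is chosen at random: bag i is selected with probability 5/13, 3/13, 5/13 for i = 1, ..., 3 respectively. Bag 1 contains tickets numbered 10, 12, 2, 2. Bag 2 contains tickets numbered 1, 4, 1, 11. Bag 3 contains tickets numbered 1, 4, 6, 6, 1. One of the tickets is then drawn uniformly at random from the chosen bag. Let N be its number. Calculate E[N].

E[N | bag 1] = (10+12+2+2)/4 = 13/2.
E[N | bag 2] = (1+4+1+11)/4 = 17/4.
E[N | bag 3] = (1+4+6+6+1)/5 = 18/5.
E[N] = (5/13)·(13/2) + (3/13)·(17/4) + (5/13)·(18/5) = 253/52.

253/52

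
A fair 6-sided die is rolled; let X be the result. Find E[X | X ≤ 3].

Given X ≤ 3, X is equally likely to be any of {1, 2, 3}.
E[X | X ≤ 3] = (1 + 2 + 3) / 3 = 2.

2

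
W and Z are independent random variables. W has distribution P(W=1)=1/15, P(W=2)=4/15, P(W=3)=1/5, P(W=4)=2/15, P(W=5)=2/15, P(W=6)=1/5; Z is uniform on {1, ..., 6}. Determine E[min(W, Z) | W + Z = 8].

P(W + Z = 8) = 7/45.
Summing min(W,Z)·P(x,y) over outcomes with W + Z = 8 gives 37/90.
E[min(W, Z) | W + Z = 8] = (37/90) / (7/45) = 37/14.

37/14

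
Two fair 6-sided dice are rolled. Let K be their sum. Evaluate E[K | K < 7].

P(K < 7) = 5/12.
Σ over the event: 2·1/36 + 3·1/18 + 4·1/12 + 5·1/9 + 6·5/36 = 35/18.
E[K | K < 7] = (35/18) / (5/12) = 14/3.

14/3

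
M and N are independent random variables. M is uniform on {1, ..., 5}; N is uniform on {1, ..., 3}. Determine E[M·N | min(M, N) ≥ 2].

35/4

P(min(M, N) ≥ 2) = 8/15.
Summing MN·P(x,y) over outcomes with min(M, N) ≥ 2 gives 14/3.
E[M·N | min(M, N) ≥ 2] = (14/3) / (8/15) = 35/4.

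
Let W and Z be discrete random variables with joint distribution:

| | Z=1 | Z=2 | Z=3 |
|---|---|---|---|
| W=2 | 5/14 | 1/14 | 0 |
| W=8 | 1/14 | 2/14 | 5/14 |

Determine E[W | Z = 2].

6

P(Z = 2) = 3/14.
Σ W·P over the event = 2·(1/14) + 8·(2/14) = 9/7.
E[W | Z = 2] = (9/7) / (3/14) = 6.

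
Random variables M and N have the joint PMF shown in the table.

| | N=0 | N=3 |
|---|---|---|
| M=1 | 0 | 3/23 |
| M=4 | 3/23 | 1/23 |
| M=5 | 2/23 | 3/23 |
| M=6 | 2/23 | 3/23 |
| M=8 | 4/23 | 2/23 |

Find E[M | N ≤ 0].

P(N ≤ 0) = 11/23.
Σ M·P over the event = 4·(3/23) + 5·(2/23) + 6·(2/23) + 8·(4/23) = 66/23.
E[M | N ≤ 0] = (66/23) / (11/23) = 6.

6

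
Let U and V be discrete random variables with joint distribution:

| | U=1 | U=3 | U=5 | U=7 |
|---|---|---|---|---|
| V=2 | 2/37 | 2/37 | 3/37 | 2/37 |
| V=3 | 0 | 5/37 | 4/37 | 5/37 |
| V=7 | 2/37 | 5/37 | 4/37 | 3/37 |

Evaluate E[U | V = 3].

5

P(V = 3) = 14/37.
Σ U·P over the event = 3·(5/37) + 5·(4/37) + 7·(5/37) = 70/37.
E[U | V = 3] = (70/37) / (14/37) = 5.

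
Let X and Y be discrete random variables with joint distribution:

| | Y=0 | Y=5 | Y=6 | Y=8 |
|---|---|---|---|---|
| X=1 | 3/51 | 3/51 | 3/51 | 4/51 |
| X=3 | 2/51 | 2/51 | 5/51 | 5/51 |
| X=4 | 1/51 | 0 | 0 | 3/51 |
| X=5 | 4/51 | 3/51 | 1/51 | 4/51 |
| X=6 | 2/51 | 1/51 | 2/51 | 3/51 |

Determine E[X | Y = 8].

P(Y = 8) = 19/51.
Σ X·P over the event = 1·(4/51) + 3·(5/51) + 4·(3/51) + 5·(4/51) + 6·(3/51) = 23/17.
E[X | Y = 8] = (23/17) / (19/51) = 69/19.

69/19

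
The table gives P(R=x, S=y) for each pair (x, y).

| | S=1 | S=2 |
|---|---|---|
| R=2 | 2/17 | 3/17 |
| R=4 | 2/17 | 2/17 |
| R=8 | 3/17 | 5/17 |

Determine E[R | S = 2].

P(S = 2) = 10/17.
Σ R·P over the event = 2·(3/17) + 4·(2/17) + 8·(5/17) = 54/17.
E[R | S = 2] = (54/17) / (10/17) = 27/5.

27/5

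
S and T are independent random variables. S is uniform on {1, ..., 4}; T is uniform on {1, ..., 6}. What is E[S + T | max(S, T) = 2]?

Outcomes with max(S, T) = 2: (1,2), (2,1), (2,2), each with probability 1/24.
E[S + T | max(S, T) = 2] = (3 + 3 + 4) / 3 = 10/3.

10/3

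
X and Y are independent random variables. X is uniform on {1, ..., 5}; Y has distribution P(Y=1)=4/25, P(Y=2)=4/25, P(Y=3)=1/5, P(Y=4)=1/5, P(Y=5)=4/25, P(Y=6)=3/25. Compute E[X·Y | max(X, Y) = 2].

8/3

P(max(X, Y) = 2) = 12/125.
Summing XY·P(x,y) over outcomes with max(X, Y) = 2 gives 32/125.
E[X·Y | max(X, Y) = 2] = (32/125) / (12/125) = 8/3.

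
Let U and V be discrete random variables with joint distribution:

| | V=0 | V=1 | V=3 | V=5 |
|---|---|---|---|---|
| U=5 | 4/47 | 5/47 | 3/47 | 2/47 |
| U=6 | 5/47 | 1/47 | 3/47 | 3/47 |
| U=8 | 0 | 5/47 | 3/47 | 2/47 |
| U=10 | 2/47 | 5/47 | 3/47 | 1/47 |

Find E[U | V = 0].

70/11

P(V = 0) = 11/47.
Σ U·P over the event = 5·(4/47) + 6·(5/47) + 10·(2/47) = 70/47.
E[U | V = 0] = (70/47) / (11/47) = 70/11.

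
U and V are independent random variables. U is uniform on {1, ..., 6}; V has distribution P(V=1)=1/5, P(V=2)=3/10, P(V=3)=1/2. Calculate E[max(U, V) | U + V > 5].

P(U + V > 5) = 11/20.
Summing max(U,V)·P(x,y) over outcomes with U + V > 5 gives 157/60.
E[max(U, V) | U + V > 5] = (157/60) / (11/20) = 157/33.

157/33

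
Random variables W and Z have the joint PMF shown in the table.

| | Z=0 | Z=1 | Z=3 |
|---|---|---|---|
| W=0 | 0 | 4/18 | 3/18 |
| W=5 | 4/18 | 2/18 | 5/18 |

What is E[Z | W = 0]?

13/7

P(W = 0) = 7/18.
Summing Z·P(W=x,Z=y) over the conditioning event gives 13/18.
E[Z | W = 0] = (13/18) / (7/18) = 13/7.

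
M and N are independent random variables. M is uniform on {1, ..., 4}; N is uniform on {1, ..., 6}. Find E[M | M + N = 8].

Outcomes with M + N = 8: (2,6), (3,5), (4,4), each with probability 1/24.
E[M | M + N = 8] = (2 + 3 + 4) / 3 = 3.

3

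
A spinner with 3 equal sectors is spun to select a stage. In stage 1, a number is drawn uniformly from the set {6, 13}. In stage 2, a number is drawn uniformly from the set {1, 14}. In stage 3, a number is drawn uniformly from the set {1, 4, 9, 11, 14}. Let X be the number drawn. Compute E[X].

E[X | stage 1] = (6+13)/2 = 19/2.
E[X | stage 2] = (1+14)/2 = 15/2.
E[X | stage 3] = (1+4+9+11+14)/5 = 39/5.
By the law of total expectation,
E[X] = (1/3)·(19/2) + (1/3)·(15/2) + (1/3)·(39/5) = 124/15.

124/15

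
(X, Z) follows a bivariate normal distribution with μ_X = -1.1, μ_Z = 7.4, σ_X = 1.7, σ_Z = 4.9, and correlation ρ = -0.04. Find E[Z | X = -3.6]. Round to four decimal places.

The regression of Z on X has slope ρ·σ_Z/σ_X and passes through (μ_X, μ_Z).
E[Z | X=-3.6] = 7.4 + (-0.04)·(4.9/1.7)·(-3.6 − (-1.1)) = 7.4 + (-0.11529)·(-2.5) = 7.6882.

7.6882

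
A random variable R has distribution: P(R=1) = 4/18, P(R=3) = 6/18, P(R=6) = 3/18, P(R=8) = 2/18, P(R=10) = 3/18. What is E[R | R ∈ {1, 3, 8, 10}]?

68/15

P(R ∈ {1, 3, 8, 10}) = 5/6.
Σ over the event: 1·2/9 + 3·1/3 + 8·1/9 + 10·1/6 = 34/9.
E[R | R ∈ {1, 3, 8, 10}] = (34/9) / (5/6) = 68/15.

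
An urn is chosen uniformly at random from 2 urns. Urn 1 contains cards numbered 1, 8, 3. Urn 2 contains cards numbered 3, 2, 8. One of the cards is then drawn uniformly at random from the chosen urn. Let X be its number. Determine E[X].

E[X | urn 1] = (1+8+3)/3 = 4.
E[X | urn 2] = (3+2+8)/3 = 13/3.
E[X] = (1/2)·(4) + (1/2)·(13/3) = 25/6.

25/6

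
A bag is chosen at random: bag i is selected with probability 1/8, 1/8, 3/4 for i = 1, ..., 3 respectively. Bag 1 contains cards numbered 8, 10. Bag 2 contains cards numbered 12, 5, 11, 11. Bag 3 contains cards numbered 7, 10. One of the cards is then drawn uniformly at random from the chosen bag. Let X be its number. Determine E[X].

E[X | bag 1] = (8+10)/2 = 9.
E[X | bag 2] = (12+5+11+11)/4 = 39/4.
E[X | bag 3] = (7+10)/2 = 17/2.
By the law of total expectation,
E[X] = (1/8)·(9) + (1/8)·(39/4) + (3/4)·(17/2) = 279/32.

279/32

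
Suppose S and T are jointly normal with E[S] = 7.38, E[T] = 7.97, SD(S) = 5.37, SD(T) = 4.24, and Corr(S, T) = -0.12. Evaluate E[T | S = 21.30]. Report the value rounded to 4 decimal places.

6.6511

For a bivariate normal, E[T | S=x] = μ_T + ρ·(σ_T/σ_S)·(x − μ_S).
E[T | S=21.30] = 7.97 + (-0.12)·(4.24/5.37)·(21.30 − (7.38)) = 7.97 + (-0.094749)·(13.92) = 6.6511.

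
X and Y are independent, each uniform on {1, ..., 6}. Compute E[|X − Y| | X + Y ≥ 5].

P(X + Y ≥ 5) = 5/6.
Summing |X−Y|·P(x,y) over outcomes with X + Y ≥ 5 gives 16/9.
E[|X − Y| | X + Y ≥ 5] = (16/9) / (5/6) = 32/15.

32/15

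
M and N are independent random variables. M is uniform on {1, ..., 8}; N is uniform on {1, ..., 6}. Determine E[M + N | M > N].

79/9

P(M > N) = 9/16.
Summing (M+N)·P(x,y) over outcomes with M > N gives 79/16.
E[M + N | M > N] = (79/16) / (9/16) = 79/9.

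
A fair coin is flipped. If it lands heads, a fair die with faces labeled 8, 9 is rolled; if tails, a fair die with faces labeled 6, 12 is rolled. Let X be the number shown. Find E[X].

35/4

E[X | heads] = (8+9)/2 = 17/2.
E[X | tails] = (6+12)/2 = 9.
By the law of total expectation,
E[X] = (1/2)·(17/2) + (1/2)·(9) = 35/4.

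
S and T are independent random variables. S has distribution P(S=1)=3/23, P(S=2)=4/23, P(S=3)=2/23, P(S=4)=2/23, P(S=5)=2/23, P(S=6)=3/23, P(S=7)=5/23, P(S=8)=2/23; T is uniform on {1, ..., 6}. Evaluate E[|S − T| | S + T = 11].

5/2

P(S + T = 11) = 2/23.
Summing |S−T|·P(x,y) over outcomes with S + T = 11 gives 5/23.
E[|S − T| | S + T = 11] = (5/23) / (2/23) = 5/2.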